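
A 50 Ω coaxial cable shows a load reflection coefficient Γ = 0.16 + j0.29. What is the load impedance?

Z_L ≈ 56.4 + j36.7 Ω

Z_L = Z_0·(1 + Γ)/(1 − Γ) = 50·(1.16 + j0.29)/(0.84 − j0.29)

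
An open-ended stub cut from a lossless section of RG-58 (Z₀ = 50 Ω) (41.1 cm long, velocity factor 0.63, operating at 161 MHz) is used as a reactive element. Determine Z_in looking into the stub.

Z_in ≈ +j36.4 Ω

λ = v/f = 0.63·c / 161 MHz = 1.17 m
βl = 2π·l/λ = 2π × 0.35 = 126°
tan(βl) = -1.37
For an open-ended stub, Z_in = −jZ_0·cot(βl) = −jZ_0/tan(βl)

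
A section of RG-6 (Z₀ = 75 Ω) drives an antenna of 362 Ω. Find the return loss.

RL ≈ 3.65 dB

Γ = (362 − 75)/(362 + 75) = 0.657
RL = −20·log₁₀|Γ| = −20·log₁₀(0.657)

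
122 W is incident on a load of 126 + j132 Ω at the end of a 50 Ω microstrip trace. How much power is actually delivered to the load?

P_delivered ≈ 63.5 W

|Γ| = |(76 + j132)/(176 + j132)| = 0.692
|Γ|² = 0.479
P_refl = |Γ|²·P_inc = 58.5 W, P_del = (1 − |Γ|²)·P_inc = 63.5 W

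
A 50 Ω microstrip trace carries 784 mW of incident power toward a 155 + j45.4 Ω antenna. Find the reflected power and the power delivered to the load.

P_reflected ≈ 233 mW; P_delivered ≈ 551 mW

|Γ| = |(105 + j45.4)/(205 + j45.4)| = 0.545
|Γ|² = 0.297
P_refl = |Γ|²·P_inc = 233 mW, P_del = (1 − |Γ|²)·P_inc = 551 mW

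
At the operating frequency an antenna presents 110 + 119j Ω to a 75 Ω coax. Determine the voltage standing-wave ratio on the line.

Γ = (Z_L − Z_0)/(Z_L + Z_0) = (35 + j119)/(185 + j119)
|Γ| = 124/220 = 0.564
VSWR = (1 + |Γ|)/(1 − |Γ|) = 1.56/0.436

VSWR ≈ 3.59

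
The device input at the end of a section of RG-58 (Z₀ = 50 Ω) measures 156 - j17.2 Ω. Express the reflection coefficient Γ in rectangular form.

Γ = (Z_L − Z_0)/(Z_L + Z_0) = (106 − j17.2)/(206 − j17.2)

Γ ≈ 0.518 − j0.0403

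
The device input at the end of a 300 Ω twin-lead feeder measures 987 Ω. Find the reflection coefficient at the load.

Γ = (Z_L − Z_0)/(Z_L + Z_0) = (987 − 300)/(987 + 300) = 687/1287

Γ = 0.534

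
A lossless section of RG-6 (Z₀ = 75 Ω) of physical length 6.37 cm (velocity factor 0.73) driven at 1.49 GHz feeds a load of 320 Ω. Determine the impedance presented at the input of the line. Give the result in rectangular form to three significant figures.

Z_in ≈ 83.3 + j125 Ω

λ = v/f = 0.73·c / 1.49 GHz = 0.147 m
βl = 2π·l/λ = 2π × 0.433 = 156°
tan(βl) = tan(156°) = -0.445
Z_in = Z_0·(Z_L + jZ_0·tanβl)/(Z_0 + jZ_L·tanβl)
     = 75·(320 − j33.4)/(75 − j142)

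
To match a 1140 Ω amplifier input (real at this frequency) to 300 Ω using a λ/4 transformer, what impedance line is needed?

Z_qwt = √(Z_0·R_L) = √(300 × 1140) = √342000

Z_qwt ≈ 585 Ω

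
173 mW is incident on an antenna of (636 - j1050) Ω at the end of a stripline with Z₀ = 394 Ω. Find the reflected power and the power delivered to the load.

P_reflected ≈ 92.8 mW; P_delivered ≈ 80.2 mW

|Γ| = |(242 − j1050)/(1030 − j1050)| = 0.733
|Γ|² = 0.537
P_refl = |Γ|²·P_inc = 92.8 mW, P_del = (1 − |Γ|²)·P_inc = 80.2 mW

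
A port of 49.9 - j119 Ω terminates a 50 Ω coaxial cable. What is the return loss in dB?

RL ≈ 2.32 dB

Γ = (-0.1 − j119)/(99.9 − j119), |Γ| = 0.766
RL = −20·log₁₀|Γ| = −20·log₁₀(0.766)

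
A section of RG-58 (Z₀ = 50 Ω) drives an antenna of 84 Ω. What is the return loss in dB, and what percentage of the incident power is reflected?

RL ≈ 11.9 dB; 6.44% of incident power reflected

Γ = (84 − 50)/(84 + 50) = 0.254
RL = −20·log₁₀(0.254) = 11.9 dB
P_refl/P_inc = |Γ|² = 0.0644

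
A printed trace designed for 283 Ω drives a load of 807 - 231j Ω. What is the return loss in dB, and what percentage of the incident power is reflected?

Γ = (524 − j231)/(1090 − j231), |Γ| = 0.514
RL = −20·log₁₀(0.514) = 5.78 dB
P_refl/P_inc = |Γ|² = 0.264

RL ≈ 5.78 dB; 26.4% of incident power reflected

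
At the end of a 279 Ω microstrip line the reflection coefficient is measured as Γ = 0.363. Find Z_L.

Z_L = Z_0·(1 + Γ)/(1 − Γ) = 279·(1.36)/(0.637)

Z_L ≈ 597 Ω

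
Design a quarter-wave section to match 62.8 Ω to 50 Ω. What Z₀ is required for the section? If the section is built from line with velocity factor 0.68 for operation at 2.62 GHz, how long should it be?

Z_qwt = √(Z_0·R_L) = √(50 × 62.8) = √3140
λ = 0.68·c/f = 0.0779 m, so l = λ/4 = 0.0195 m

Z_qwt ≈ 56 Ω; length ≈ 1.95 cm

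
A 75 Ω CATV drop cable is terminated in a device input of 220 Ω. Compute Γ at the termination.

Γ = (Z_L − Z_0)/(Z_L + Z_0) = (220 − 75)/(220 + 75) = 145/295

Γ = 0.492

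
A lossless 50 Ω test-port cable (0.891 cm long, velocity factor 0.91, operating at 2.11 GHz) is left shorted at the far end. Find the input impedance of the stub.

λ = v/f = 0.91·c / 2.11 GHz = 0.129 m
βl = 2π·l/λ = 2π × 0.0689 = 24.8°
tan(βl) = 0.462
For a shorted stub, Z_in = jZ_0·tan(βl)

Z_in ≈ +j23.1 Ω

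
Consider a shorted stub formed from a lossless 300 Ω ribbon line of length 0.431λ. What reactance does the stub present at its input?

X_in ≈ -139 Ω (capacitive)

βl = 2π × 0.431 = 155°
tan(βl) = -0.463
For a shorted stub, Z_in = jZ_0·tan(βl)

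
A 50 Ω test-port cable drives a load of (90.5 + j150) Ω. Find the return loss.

RL ≈ 2.43 dB

Γ = (40.5 + j150)/(140.5 + j150), |Γ| = 0.756
RL = −20·log₁₀|Γ| = −20·log₁₀(0.756)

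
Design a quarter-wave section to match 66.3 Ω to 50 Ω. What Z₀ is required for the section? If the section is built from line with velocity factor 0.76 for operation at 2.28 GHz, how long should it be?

Z_qwt ≈ 57.6 Ω; length ≈ 2.5 cm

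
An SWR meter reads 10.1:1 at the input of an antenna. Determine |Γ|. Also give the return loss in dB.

|Γ| ≈ 0.82; return loss ≈ 1.73 dB

|Γ| = (S − 1)/(S + 1) = (10.1 − 1)/(10.1 + 1) = 9.1/11.1
RL = −20·log₁₀|Γ| = −20·log₁₀(0.82)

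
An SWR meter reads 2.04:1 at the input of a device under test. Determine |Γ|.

|Γ| ≈ 0.342

|Γ| = (S − 1)/(S + 1) = (2.04 − 1)/(2.04 + 1) = 1.04/3.04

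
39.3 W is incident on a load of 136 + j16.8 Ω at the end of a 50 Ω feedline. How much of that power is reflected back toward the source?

|Γ| = |(86 + j16.8)/(186 + j16.8)| = 0.469
|Γ|² = 0.22
P_refl = |Γ|²·P_inc = 8.65 W, P_del = (1 − |Γ|²)·P_inc = 30.6 W

P_reflected ≈ 8.65 W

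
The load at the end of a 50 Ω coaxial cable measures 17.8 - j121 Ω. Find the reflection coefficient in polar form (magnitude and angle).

Γ ≈ 0.903 ∠ -44.2°

Γ = (Z_L − Z_0)/(Z_L + Z_0) = (-32.2 − j121)/(67.8 − j121)
|Γ| = 125/139 = 0.903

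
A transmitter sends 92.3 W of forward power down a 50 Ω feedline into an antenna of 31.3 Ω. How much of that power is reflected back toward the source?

P_reflected ≈ 4.88 W

Γ = (31.3 − 50)/(31.3 + 50) = -0.23
|Γ|² = 0.0529
P_refl = |Γ|²·P_inc = 4.88 W, P_del = (1 − |Γ|²)·P_inc = 87.4 W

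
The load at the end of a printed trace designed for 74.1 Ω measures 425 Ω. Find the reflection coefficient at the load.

Γ = 0.703

Γ = (Z_L − Z_0)/(Z_L + Z_0) = (425 − 74.1)/(425 + 74.1) = 350.9/499.1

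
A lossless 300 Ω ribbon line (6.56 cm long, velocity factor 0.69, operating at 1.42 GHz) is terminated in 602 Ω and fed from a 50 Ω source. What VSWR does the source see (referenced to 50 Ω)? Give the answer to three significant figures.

λ = v/f = 0.69·c / 1.42 GHz = 0.146 m
βl = 2π·l/λ = 2π × 0.45 = 162°
tan(βl) = -0.325
Z_in = Z_0·(Z_L + jZ_0·tanβl)/(Z_0 + jZ_L·tanβl) = 467 + j207 Ω
Γ_s = (Z_in − Z_s)/(Z_in + Z_s) = (417 + j207)/(517 + j207), |Γ_s| = 0.836
VSWR = (1 + |Γ_s|)/(1 − |Γ_s|)

VSWR ≈ 11.2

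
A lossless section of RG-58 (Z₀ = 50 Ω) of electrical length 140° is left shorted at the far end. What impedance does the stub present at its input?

tan(βl) = -0.839
For a shorted stub, Z_in = jZ_0·tan(βl)

Z_in ≈ −j42 Ω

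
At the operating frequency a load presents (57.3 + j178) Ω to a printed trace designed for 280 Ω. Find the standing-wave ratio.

VSWR ≈ 6.92

Γ = (Z_L − Z_0)/(Z_L + Z_0) = (-222.7 + j178)/(337.3 + j178)
|Γ| = 285/381 = 0.748
VSWR = (1 + |Γ|)/(1 − |Γ|) = 1.75/0.252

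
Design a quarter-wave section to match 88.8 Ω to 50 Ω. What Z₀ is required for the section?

Z_qwt ≈ 66.6 Ω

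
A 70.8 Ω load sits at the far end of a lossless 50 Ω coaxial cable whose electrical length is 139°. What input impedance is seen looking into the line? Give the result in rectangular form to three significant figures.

Z_in ≈ 49.4 + j17.4 Ω

tan(βl) = tan(139°) = -0.869
Z_in = Z_0·(Z_L + jZ_0·tanβl)/(Z_0 + jZ_L·tanβl)
     = 50·(70.8 − j43.5)/(50 − j61.5)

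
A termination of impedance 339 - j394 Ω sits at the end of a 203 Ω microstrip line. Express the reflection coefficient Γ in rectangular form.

Γ = (Z_L − Z_0)/(Z_L + Z_0) = (136 − j394)/(542 − j394)

Γ ≈ 0.51 − j0.356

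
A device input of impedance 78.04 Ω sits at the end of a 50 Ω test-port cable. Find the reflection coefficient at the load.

Γ = 0.219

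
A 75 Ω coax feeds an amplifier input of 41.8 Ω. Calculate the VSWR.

Γ = (41.8 − 75)/(41.8 + 75) = -0.284
VSWR = (1 + 0.284)/(1 − 0.284)

VSWR ≈ 1.79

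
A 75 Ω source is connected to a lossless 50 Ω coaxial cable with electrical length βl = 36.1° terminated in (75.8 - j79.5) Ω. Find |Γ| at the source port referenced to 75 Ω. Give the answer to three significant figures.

|Γ| ≈ 0.633

tan(βl) = 0.729
Z_in = Z_0·(Z_L + jZ_0·tanβl)/(Z_0 + jZ_L·tanβl) = 19.7 − j30 Ω
Γ_s = (Z_in − Z_s)/(Z_in + Z_s) = (-55.3 − j30)/(94.7 − j30), |Γ_s| = 0.633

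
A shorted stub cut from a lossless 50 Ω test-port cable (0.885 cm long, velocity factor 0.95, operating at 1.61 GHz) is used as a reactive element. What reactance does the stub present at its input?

λ = v/f = 0.95·c / 1.61 GHz = 0.177 m
βl = 2π·l/λ = 2π × 0.05 = 18°
tan(βl) = 0.325
For a shorted stub, Z_in = jZ_0·tan(βl)

X_in ≈ 16.2 Ω (inductive)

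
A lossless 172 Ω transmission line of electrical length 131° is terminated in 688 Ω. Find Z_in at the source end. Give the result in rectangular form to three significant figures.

tan(βl) = tan(131°) = -1.15
Z_in = Z_0·(Z_L + jZ_0·tanβl)/(Z_0 + jZ_L·tanβl)
     = 172·(688 − j198)/(172 − j791)

Z_in ≈ 72.1 + j134 Ω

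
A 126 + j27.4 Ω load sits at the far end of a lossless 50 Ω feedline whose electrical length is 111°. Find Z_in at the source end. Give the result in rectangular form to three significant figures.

Z_in ≈ 20 + j11.8 Ω

tan(βl) = tan(111°) = -2.61
Z_in = Z_0·(Z_L + jZ_0·tanβl)/(Z_0 + jZ_L·tanβl)
     = 50·(126 − j103)/(121 − j328)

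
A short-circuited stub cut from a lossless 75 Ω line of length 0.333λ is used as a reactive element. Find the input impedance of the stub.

βl = 2π × 0.333 = 120°
tan(βl) = -1.74
For a short-circuited stub, Z_in = jZ_0·tan(βl)

Z_in ≈ −j131 Ω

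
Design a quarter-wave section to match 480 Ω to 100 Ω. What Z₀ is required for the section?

Z_qwt ≈ 219 Ω

Z_qwt = √(Z_0·R_L) = √(100 × 480) = √48000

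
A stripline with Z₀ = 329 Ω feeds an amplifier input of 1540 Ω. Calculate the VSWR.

VSWR ≈ 4.68

Γ = (1540 − 329)/(1540 + 329) = 0.648
VSWR = (1 + 0.648)/(1 − 0.648)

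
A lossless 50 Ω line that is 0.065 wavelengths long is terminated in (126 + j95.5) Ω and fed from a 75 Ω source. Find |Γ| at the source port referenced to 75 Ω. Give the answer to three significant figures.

βl = 2π × 0.065 = 23.4°
tan(βl) = 0.433
Z_in = Z_0·(Z_L + jZ_0·tanβl)/(Z_0 + jZ_L·tanβl) = 123 − j96 Ω
Γ_s = (Z_in − Z_s)/(Z_in + Z_s) = (47.7 − j96)/(198 − j96), |Γ_s| = 0.488

|Γ| ≈ 0.488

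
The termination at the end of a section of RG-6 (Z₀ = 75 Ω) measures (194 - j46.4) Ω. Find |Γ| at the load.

|Γ| ≈ 0.468

Γ = (Z_L − Z_0)/(Z_L + Z_0) = (119 − j46.4)/(269 − j46.4)
|Γ| = 128/273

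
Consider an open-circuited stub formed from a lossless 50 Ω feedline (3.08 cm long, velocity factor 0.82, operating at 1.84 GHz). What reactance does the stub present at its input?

X_in ≈ -6.2 Ω (capacitive)

λ = v/f = 0.82·c / 1.84 GHz = 0.134 m
βl = 2π·l/λ = 2π × 0.23 = 82.9°
tan(βl) = 8.07
For an open-circuited stub, Z_in = −jZ_0·cot(βl) = −jZ_0/tan(βl)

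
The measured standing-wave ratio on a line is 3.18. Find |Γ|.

|Γ| = (S − 1)/(S + 1) = (3.18 − 1)/(3.18 + 1) = 2.18/4.18

|Γ| ≈ 0.522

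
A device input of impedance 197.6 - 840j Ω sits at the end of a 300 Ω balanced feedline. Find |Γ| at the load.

Γ = (Z_L − Z_0)/(Z_L + Z_0) = (-102.4 − j840)/(497.6 − j840)
|Γ| = 846/976

|Γ| ≈ 0.867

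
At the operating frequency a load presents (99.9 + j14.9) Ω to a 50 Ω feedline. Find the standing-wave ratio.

Γ = (Z_L − Z_0)/(Z_L + Z_0) = (49.9 + j14.9)/(149.9 + j14.9)
|Γ| = 52.1/151 = 0.346
VSWR = (1 + |Γ|)/(1 − |Γ|) = 1.35/0.654

VSWR ≈ 2.06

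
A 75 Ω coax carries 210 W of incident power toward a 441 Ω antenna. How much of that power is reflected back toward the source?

Γ = (441 − 75)/(441 + 75) = 0.709
|Γ|² = 0.503
P_refl = |Γ|²·P_inc = 106 W, P_del = (1 − |Γ|²)·P_inc = 104 W

P_reflected ≈ 106 W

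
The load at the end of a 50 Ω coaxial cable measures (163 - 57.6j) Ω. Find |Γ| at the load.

Γ = (Z_L − Z_0)/(Z_L + Z_0) = (113 − j57.6)/(213 − j57.6)
|Γ| = 127/221

|Γ| ≈ 0.575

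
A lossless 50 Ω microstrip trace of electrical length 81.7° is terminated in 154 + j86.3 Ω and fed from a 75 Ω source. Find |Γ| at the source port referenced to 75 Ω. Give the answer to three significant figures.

tan(βl) = 6.85
Z_in = Z_0·(Z_L + jZ_0·tanβl)/(Z_0 + jZ_L·tanβl) = 13.1 − j14 Ω
Γ_s = (Z_in − Z_s)/(Z_in + Z_s) = (-61.9 − j14)/(88.1 − j14), |Γ_s| = 0.711

|Γ| ≈ 0.711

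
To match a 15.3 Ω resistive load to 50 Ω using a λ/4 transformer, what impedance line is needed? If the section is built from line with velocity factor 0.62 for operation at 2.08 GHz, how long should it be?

Z_qwt ≈ 27.7 Ω; length ≈ 2.24 cm

Z_qwt = √(Z_0·R_L) = √(50 × 15.3) = √765
λ = 0.62·c/f = 0.0894 m, so l = λ/4 = 0.0224 m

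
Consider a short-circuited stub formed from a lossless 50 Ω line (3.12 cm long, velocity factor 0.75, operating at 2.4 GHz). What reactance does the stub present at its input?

X_in ≈ -87.3 Ω (capacitive)

λ = v/f = 0.75·c / 2.4 GHz = 0.0938 m
βl = 2π·l/λ = 2π × 0.333 = 120°
tan(βl) = -1.75
For a short-circuited stub, Z_in = jZ_0·tan(βl)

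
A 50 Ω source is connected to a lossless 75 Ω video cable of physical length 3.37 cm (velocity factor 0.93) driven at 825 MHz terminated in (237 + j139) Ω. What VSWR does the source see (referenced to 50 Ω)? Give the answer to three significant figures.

λ = v/f = 0.93·c / 825 MHz = 0.338 m
βl = 2π·l/λ = 2π × 0.0997 = 35.9°
tan(βl) = 0.723
Z_in = Z_0·(Z_L + jZ_0·tanβl)/(Z_0 + jZ_L·tanβl) = 67.6 − j114 Ω
Γ_s = (Z_in − Z_s)/(Z_in + Z_s) = (17.6 − j114)/(118 − j114), |Γ_s| = 0.704
VSWR = (1 + |Γ_s|)/(1 − |Γ_s|)

VSWR ≈ 5.75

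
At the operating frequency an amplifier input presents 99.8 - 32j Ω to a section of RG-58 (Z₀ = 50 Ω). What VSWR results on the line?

Γ = (Z_L − Z_0)/(Z_L + Z_0) = (49.8 − j32)/(149.8 − j32)
|Γ| = 59.2/153 = 0.386
VSWR = (1 + |Γ|)/(1 − |Γ|) = 1.39/0.614

VSWR ≈ 2.26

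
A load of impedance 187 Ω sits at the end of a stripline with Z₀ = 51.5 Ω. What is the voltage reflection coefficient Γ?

Γ = 0.568

Γ = (Z_L − Z_0)/(Z_L + Z_0) = (187 − 51.5)/(187 + 51.5) = 135.5/238.5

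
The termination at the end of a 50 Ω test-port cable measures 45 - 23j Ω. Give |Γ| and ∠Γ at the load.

Γ = (Z_L − Z_0)/(Z_L + Z_0) = (-5 − j23)/(95 − j23)
|Γ| = 23.5/97.7 = 0.241

Γ ≈ 0.241 ∠ -88.7°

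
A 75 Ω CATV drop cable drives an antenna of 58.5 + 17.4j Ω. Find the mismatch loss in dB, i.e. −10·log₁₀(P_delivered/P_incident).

mismatch loss ≈ 0.14 dB

Γ = (-16.5 + j17.4)/(133.5 + j17.4), |Γ| = 0.178
|Γ|² = 0.0317, so P_del/P_inc = 1 − |Γ|² = 0.968
ML = −10·log₁₀(1 − |Γ|²)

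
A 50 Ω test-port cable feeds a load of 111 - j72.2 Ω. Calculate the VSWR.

VSWR ≈ 3.31

Γ = (Z_L − Z_0)/(Z_L + Z_0) = (61 − j72.2)/(161 − j72.2)
|Γ| = 94.5/176 = 0.536
VSWR = (1 + |Γ|)/(1 − |Γ|) = 1.54/0.464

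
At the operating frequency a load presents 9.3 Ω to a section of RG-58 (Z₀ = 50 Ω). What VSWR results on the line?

Γ = (9.3 − 50)/(9.3 + 50) = -0.686
VSWR = (1 + 0.686)/(1 − 0.686)

VSWR ≈ 5.38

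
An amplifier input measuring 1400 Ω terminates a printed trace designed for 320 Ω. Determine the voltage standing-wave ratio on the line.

VSWR ≈ 4.38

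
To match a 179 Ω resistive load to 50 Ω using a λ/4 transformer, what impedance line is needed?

Z_qwt ≈ 94.6 Ω

Z_qwt = √(Z_0·R_L) = √(50 × 179) = √8950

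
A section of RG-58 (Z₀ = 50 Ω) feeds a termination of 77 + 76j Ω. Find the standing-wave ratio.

VSWR ≈ 3.4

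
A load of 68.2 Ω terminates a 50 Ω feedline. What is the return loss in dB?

RL ≈ 16.3 dB

Γ = (68.2 − 50)/(68.2 + 50) = 0.154
RL = −20·log₁₀|Γ| = −20·log₁₀(0.154)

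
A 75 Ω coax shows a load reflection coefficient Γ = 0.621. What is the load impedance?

Z_L ≈ 321 Ω

Z_L = Z_0·(1 + Γ)/(1 − Γ) = 75·(1.62)/(0.379)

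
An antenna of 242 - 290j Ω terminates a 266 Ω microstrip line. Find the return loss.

RL ≈ 6.06 dB

Γ = (-24 − j290)/(508 − j290), |Γ| = 0.497
RL = −20·log₁₀|Γ| = −20·log₁₀(0.497)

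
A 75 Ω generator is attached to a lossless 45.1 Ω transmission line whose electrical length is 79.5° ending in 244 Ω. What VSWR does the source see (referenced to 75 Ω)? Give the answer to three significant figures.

tan(βl) = 5.4
Z_in = Z_0·(Z_L + jZ_0·tanβl)/(Z_0 + jZ_L·tanβl) = 8.61 − j8.06 Ω
Γ_s = (Z_in − Z_s)/(Z_in + Z_s) = (-66.4 − j8.06)/(83.6 − j8.06), |Γ_s| = 0.796
VSWR = (1 + |Γ_s|)/(1 − |Γ_s|)

VSWR ≈ 8.81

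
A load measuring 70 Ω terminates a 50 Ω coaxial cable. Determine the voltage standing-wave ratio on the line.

VSWR ≈ 1.4

Γ = (70 − 50)/(70 + 50) = 0.167
VSWR = (1 + 0.167)/(1 − 0.167)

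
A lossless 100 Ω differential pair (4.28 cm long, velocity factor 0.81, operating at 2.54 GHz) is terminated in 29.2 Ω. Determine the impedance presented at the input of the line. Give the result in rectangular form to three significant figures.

λ = v/f = 0.81·c / 2.54 GHz = 0.0957 m
βl = 2π·l/λ = 2π × 0.447 = 161°
tan(βl) = tan(161°) = -0.343
Z_in = Z_0·(Z_L + jZ_0·tanβl)/(Z_0 + jZ_L·tanβl)
     = 100·(29.2 − j34.3)/(100 − j10)

Z_in ≈ 32.3 − j31.1 Ω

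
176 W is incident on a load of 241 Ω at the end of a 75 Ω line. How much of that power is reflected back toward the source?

Γ = (241 − 75)/(241 + 75) = 0.525
|Γ|² = 0.276
P_refl = |Γ|²·P_inc = 48.6 W, P_del = (1 − |Γ|²)·P_inc = 127 W

P_reflected ≈ 48.6 W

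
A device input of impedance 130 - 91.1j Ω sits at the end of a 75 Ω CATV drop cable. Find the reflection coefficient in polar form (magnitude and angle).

Γ ≈ 0.474 ∠ -34.9°

Γ = (Z_L − Z_0)/(Z_L + Z_0) = (55 − j91.1)/(205 − j91.1)
|Γ| = 106/224 = 0.474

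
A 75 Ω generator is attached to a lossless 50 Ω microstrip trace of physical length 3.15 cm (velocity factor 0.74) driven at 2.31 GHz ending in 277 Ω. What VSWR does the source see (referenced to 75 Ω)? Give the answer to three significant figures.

VSWR ≈ 7.31

λ = v/f = 0.74·c / 2.31 GHz = 0.0961 m
βl = 2π·l/λ = 2π × 0.328 = 118°
tan(βl) = -1.88
Z_in = Z_0·(Z_L + jZ_0·tanβl)/(Z_0 + jZ_L·tanβl) = 11.5 + j25.5 Ω
Γ_s = (Z_in − Z_s)/(Z_in + Z_s) = (-63.5 + j25.5)/(86.5 + j25.5), |Γ_s| = 0.759
VSWR = (1 + |Γ_s|)/(1 − |Γ_s|)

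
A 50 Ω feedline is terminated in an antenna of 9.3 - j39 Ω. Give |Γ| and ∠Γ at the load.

Γ = (Z_L − Z_0)/(Z_L + Z_0) = (-40.7 − j39)/(59.3 − j39)
|Γ| = 56.4/71 = 0.794

Γ ≈ 0.794 ∠ -103°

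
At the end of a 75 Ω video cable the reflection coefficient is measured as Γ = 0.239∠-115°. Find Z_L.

Z_L = Z_0·(1 + Γ)/(1 − Γ) = 75·(0.899 − j0.217)/(1.1 + j0.217)

Z_L ≈ 56.2 − j25.8 Ω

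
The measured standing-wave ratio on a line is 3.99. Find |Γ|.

|Γ| = (S − 1)/(S + 1) = (3.99 − 1)/(3.99 + 1) = 2.99/4.99

|Γ| ≈ 0.599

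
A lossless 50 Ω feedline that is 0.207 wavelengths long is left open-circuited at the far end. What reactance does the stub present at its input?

βl = 2π × 0.207 = 74.5°
tan(βl) = 3.61
For an open-circuited stub, Z_in = −jZ_0·cot(βl) = −jZ_0/tan(βl)

X_in ≈ -13.8 Ω (capacitive)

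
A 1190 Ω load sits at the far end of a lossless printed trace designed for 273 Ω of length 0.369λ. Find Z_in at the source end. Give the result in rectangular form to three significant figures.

βl = 2π × 0.369 = 133°
tan(βl) = tan(133°) = -1.08
Z_in = Z_0·(Z_L + jZ_0·tanβl)/(Z_0 + jZ_L·tanβl)
     = 273·(1190 − j294)/(273 − j1280)

Z_in ≈ 111 + j229 Ω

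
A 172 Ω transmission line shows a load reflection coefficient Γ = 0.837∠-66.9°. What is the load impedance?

Z_L = Z_0·(1 + Γ)/(1 − Γ) = 172·(1.33 − j0.77)/(0.672 + j0.77)

Z_L ≈ 49.3 − j254 Ω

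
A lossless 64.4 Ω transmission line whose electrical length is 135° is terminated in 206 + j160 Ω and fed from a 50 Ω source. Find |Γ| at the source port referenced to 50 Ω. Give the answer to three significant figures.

tan(βl) = -1
Z_in = Z_0·(Z_L + jZ_0·tanβl)/(Z_0 + jZ_L·tanβl) = 18.4 + j44.3 Ω
Γ_s = (Z_in − Z_s)/(Z_in + Z_s) = (-31.6 + j44.3)/(68.4 + j44.3), |Γ_s| = 0.668

|Γ| ≈ 0.668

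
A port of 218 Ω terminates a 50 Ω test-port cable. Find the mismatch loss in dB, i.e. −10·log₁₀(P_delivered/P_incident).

mismatch loss ≈ 2.17 dB

Γ = (218 − 50)/(218 + 50) = 0.627
|Γ|² = 0.393, so P_del/P_inc = 1 − |Γ|² = 0.607
ML = −10·log₁₀(1 − |Γ|²)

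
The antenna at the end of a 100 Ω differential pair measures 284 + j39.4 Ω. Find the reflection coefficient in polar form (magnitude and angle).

Γ ≈ 0.487 ∠ 6.23°

Γ = (Z_L − Z_0)/(Z_L + Z_0) = (184 + j39.4)/(384 + j39.4)
|Γ| = 188/386 = 0.487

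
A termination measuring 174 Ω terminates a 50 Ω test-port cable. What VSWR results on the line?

For a purely resistive load, VSWR = R_L/Z_0 or Z_0/R_L (whichever > 1) = 174/50

VSWR ≈ 3.48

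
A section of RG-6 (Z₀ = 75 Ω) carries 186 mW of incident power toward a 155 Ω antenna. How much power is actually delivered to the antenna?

Γ = (155 − 75)/(155 + 75) = 0.348
|Γ|² = 0.121
P_refl = |Γ|²·P_inc = 22.5 mW, P_del = (1 − |Γ|²)·P_inc = 163 mW

P_delivered ≈ 163 mW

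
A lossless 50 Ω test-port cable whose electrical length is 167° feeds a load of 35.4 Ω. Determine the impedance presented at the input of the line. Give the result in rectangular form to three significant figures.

tan(βl) = tan(167°) = -0.231
Z_in = Z_0·(Z_L + jZ_0·tanβl)/(Z_0 + jZ_L·tanβl)
     = 50·(35.4 − j11.5)/(50 − j8.17)

Z_in ≈ 36.3 − j5.61 Ω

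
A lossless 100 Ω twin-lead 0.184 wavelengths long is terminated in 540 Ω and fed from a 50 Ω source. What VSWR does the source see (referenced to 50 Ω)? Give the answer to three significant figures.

VSWR ≈ 4.1

βl = 2π × 0.184 = 66.2°
tan(βl) = 2.27
Z_in = Z_0·(Z_L + jZ_0·tanβl)/(Z_0 + jZ_L·tanβl) = 22 − j42.2 Ω
Γ_s = (Z_in − Z_s)/(Z_in + Z_s) = (-28 − j42.2)/(72 − j42.2), |Γ_s| = 0.608
VSWR = (1 + |Γ_s|)/(1 − |Γ_s|)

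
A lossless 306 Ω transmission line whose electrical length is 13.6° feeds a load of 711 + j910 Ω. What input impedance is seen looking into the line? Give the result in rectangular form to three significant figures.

tan(βl) = tan(13.6°) = 0.242
Z_in = Z_0·(Z_L + jZ_0·tanβl)/(Z_0 + jZ_L·tanβl)
     = 306·(711 + j984)/(85.8 + j172)

Z_in ≈ 1910 − j313 Ω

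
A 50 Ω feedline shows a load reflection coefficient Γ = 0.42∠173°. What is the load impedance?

Z_L = Z_0·(1 + Γ)/(1 − Γ) = 50·(0.583 + j0.0512)/(1.42 − j0.0512)

Z_L ≈ 20.5 + j2.55 Ω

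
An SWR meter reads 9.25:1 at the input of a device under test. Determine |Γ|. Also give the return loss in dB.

|Γ| = (S − 1)/(S + 1) = (9.25 − 1)/(9.25 + 1) = 8.25/10.2
RL = −20·log₁₀|Γ| = −20·log₁₀(0.805)

|Γ| ≈ 0.805; return loss ≈ 1.89 dB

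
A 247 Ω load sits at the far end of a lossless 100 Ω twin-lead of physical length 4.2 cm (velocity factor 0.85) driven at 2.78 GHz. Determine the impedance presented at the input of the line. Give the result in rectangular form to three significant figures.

Z_in ≈ 183 + j95.5 Ω

λ = v/f = 0.85·c / 2.78 GHz = 0.0917 m
βl = 2π·l/λ = 2π × 0.458 = 165°
tan(βl) = tan(165°) = -0.271
Z_in = Z_0·(Z_L + jZ_0·tanβl)/(Z_0 + jZ_L·tanβl)
     = 100·(247 − j27.1)/(100 − j66.9)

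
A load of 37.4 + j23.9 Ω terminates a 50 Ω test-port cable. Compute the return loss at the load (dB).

RL ≈ 10.5 dB

Γ = (-12.6 + j23.9)/(87.4 + j23.9), |Γ| = 0.298
RL = −20·log₁₀|Γ| = −20·log₁₀(0.298)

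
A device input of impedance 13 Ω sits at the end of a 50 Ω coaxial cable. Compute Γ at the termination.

Γ = (Z_L − Z_0)/(Z_L + Z_0) = (13 − 50)/(13 + 50) = -37/63

Γ = -0.587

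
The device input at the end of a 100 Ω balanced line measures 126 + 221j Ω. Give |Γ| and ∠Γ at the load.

Γ ≈ 0.704 ∠ 38.9°

Γ = (Z_L − Z_0)/(Z_L + Z_0) = (26 + j221)/(226 + j221)
|Γ| = 223/316 = 0.704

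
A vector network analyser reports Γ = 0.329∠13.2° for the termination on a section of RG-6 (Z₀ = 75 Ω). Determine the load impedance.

Z_L = Z_0·(1 + Γ)/(1 − Γ) = 75·(1.32 + j0.0751)/(0.68 − j0.0751)

Z_L ≈ 143 + j24.1 Ω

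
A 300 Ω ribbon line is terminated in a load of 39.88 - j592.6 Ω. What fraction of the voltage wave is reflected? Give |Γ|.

|Γ| ≈ 0.947

Γ = (Z_L − Z_0)/(Z_L + Z_0) = (-260.1 − j592.6)/(339.9 − j592.6)
|Γ| = 647/683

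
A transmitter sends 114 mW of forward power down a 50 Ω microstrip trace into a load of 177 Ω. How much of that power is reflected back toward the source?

P_reflected ≈ 35.7 mW

Γ = (177 − 50)/(177 + 50) = 0.559
|Γ|² = 0.313
P_refl = |Γ|²·P_inc = 35.7 mW, P_del = (1 − |Γ|²)·P_inc = 78.3 mW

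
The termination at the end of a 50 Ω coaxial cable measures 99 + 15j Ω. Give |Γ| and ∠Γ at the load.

Γ = (Z_L − Z_0)/(Z_L + Z_0) = (49 + j15)/(149 + j15)
|Γ| = 51.2/150 = 0.342

Γ ≈ 0.342 ∠ 11.3°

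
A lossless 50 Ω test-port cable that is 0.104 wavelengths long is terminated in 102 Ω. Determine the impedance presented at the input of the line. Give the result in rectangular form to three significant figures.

Z_in ≈ 47 − j35.2 Ω

βl = 2π × 0.104 = 37.4°
tan(βl) = tan(37.4°) = 0.766
Z_in = Z_0·(Z_L + jZ_0·tanβl)/(Z_0 + jZ_L·tanβl)
     = 50·(102 + j38.3)/(50 + j78.1)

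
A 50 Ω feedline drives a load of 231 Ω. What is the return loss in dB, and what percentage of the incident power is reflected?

Γ = (231 − 50)/(231 + 50) = 0.644
RL = −20·log₁₀(0.644) = 3.82 dB
P_refl/P_inc = |Γ|² = 0.415

RL ≈ 3.82 dB; 41.5% of incident power reflected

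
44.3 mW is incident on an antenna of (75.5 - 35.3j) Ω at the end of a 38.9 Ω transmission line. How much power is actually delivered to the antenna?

|Γ| = |(36.6 − j35.3)/(114.4 − j35.3)| = 0.425
|Γ|² = 0.18
P_refl = |Γ|²·P_inc = 7.99 mW, P_del = (1 − |Γ|²)·P_inc = 36.3 mW

P_delivered ≈ 36.3 mW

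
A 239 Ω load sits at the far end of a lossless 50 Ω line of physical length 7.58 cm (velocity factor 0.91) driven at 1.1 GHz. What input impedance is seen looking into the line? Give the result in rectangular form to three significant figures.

λ = v/f = 0.91·c / 1.1 GHz = 0.248 m
βl = 2π·l/λ = 2π × 0.305 = 110°
tan(βl) = tan(110°) = -2.75
Z_in = Z_0·(Z_L + jZ_0·tanβl)/(Z_0 + jZ_L·tanβl)
     = 50·(239 − j138)/(50 − j658)

Z_in ≈ 11.8 + j17.3 Ω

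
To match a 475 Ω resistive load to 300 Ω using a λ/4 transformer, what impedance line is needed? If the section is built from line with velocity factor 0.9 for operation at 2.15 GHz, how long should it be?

Z_qwt = √(Z_0·R_L) = √(300 × 475) = √142500
λ = 0.9·c/f = 0.126 m, so l = λ/4 = 0.0314 m

Z_qwt ≈ 377 Ω; length ≈ 3.14 cm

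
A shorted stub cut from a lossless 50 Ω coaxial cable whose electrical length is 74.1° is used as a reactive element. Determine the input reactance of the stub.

tan(βl) = 3.51
For a shorted stub, Z_in = jZ_0·tan(βl)

X_in ≈ 176 Ω (inductive)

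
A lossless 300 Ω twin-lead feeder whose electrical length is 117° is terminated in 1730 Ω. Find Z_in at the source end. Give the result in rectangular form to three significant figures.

Z_in ≈ 65 + j147 Ω

tan(βl) = tan(117°) = -1.96
Z_in = Z_0·(Z_L + jZ_0·tanβl)/(Z_0 + jZ_L·tanβl)
     = 300·(1730 − j589)/(300 − j3400)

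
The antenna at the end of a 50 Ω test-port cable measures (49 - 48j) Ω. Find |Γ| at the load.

|Γ| ≈ 0.436

Γ = (Z_L − Z_0)/(Z_L + Z_0) = (-1 − j48)/(99 − j48)
|Γ| = 48/110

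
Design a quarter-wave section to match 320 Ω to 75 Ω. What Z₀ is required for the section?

Z_qwt ≈ 155 Ω

Z_qwt = √(Z_0·R_L) = √(75 × 320) = √24000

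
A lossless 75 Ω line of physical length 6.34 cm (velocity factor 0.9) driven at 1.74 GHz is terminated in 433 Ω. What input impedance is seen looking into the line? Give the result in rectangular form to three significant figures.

λ = v/f = 0.9·c / 1.74 GHz = 0.155 m
βl = 2π·l/λ = 2π × 0.409 = 147°
tan(βl) = tan(147°) = -0.647
Z_in = Z_0·(Z_L + jZ_0·tanβl)/(Z_0 + jZ_L·tanβl)
     = 75·(433 − j48.5)/(75 − j280)

Z_in ≈ 41.1 + j105 Ω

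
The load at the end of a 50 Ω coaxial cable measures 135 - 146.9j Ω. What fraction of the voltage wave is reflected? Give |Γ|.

Γ = (Z_L − Z_0)/(Z_L + Z_0) = (85 − j146.9)/(185 − j146.9)
|Γ| = 170/236

|Γ| ≈ 0.718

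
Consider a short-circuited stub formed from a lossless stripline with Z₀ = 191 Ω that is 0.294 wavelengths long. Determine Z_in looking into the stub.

βl = 2π × 0.294 = 106°
tan(βl) = -3.52
For a short-circuited stub, Z_in = jZ_0·tan(βl)

Z_in ≈ −j673 Ω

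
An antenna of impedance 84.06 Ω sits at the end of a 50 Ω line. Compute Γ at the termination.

Γ = (Z_L − Z_0)/(Z_L + Z_0) = (84.06 − 50)/(84.06 + 50) = 34.06/134.1

Γ = 0.254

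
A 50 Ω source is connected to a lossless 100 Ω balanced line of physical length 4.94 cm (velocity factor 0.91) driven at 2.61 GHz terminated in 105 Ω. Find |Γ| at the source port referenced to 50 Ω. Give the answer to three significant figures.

λ = v/f = 0.91·c / 2.61 GHz = 0.105 m
βl = 2π·l/λ = 2π × 0.472 = 170°
tan(βl) = -0.176
Z_in = Z_0·(Z_L + jZ_0·tanβl)/(Z_0 + jZ_L·tanβl) = 105 + j1.74 Ω
Γ_s = (Z_in − Z_s)/(Z_in + Z_s) = (54.7 + j1.74)/(155 + j1.74), |Γ_s| = 0.354

|Γ| ≈ 0.354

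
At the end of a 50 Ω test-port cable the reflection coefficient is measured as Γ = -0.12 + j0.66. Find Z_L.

Z_L ≈ 16.3 + j39.1 Ω

Z_L = Z_0·(1 + Γ)/(1 − Γ) = 50·(0.88 + j0.66)/(1.12 − j0.66)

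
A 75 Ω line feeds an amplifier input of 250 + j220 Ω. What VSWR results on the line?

Γ = (Z_L − Z_0)/(Z_L + Z_0) = (175 + j220)/(325 + j220)
|Γ| = 281/392 = 0.716
VSWR = (1 + |Γ|)/(1 − |Γ|) = 1.72/0.284

VSWR ≈ 6.05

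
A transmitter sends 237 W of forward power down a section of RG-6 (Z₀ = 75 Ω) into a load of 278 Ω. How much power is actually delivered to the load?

Γ = (278 − 75)/(278 + 75) = 0.575
|Γ|² = 0.331
P_refl = |Γ|²·P_inc = 78.4 W, P_del = (1 − |Γ|²)·P_inc = 159 W

P_delivered ≈ 159 W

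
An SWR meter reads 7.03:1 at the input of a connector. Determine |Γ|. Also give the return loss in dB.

|Γ| ≈ 0.751; return loss ≈ 2.49 dB

|Γ| = (S − 1)/(S + 1) = (7.03 − 1)/(7.03 + 1) = 6.03/8.03
RL = −20·log₁₀|Γ| = −20·log₁₀(0.751)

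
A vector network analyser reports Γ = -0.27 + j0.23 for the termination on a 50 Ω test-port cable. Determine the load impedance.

Z_L ≈ 26.2 + j13.8 Ω

Z_L = Z_0·(1 + Γ)/(1 − Γ) = 50·(0.73 + j0.23)/(1.27 − j0.23)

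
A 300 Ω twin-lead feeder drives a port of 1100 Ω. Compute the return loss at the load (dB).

Γ = (1100 − 300)/(1100 + 300) = 0.571
RL = −20·log₁₀|Γ| = −20·log₁₀(0.571)

RL ≈ 4.86 dB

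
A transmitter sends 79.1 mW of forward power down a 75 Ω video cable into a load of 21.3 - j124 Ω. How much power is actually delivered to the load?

P_delivered ≈ 20.5 mW

|Γ| = |(-53.7 − j124)/(96.3 − j124)| = 0.861
|Γ|² = 0.741
P_refl = |Γ|²·P_inc = 58.6 mW, P_del = (1 − |Γ|²)·P_inc = 20.5 mW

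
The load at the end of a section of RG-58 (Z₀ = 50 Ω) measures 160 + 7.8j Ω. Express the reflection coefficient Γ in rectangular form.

Γ ≈ 0.524 + j0.0177

Γ = (Z_L − Z_0)/(Z_L + Z_0) = (110 + j7.8)/(210 + j7.8)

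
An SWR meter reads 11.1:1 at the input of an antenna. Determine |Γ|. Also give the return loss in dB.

|Γ| ≈ 0.835; return loss ≈ 1.57 dB

|Γ| = (S − 1)/(S + 1) = (11.1 − 1)/(11.1 + 1) = 10.1/12.1
RL = −20·log₁₀|Γ| = −20·log₁₀(0.835)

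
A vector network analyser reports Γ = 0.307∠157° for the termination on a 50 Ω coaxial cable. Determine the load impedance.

Z_L ≈ 27.3 + j7.23 Ω

Z_L = Z_0·(1 + Γ)/(1 − Γ) = 50·(0.717 + j0.12)/(1.28 − j0.12)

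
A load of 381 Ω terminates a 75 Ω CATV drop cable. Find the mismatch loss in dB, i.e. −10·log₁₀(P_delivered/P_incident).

mismatch loss ≈ 2.6 dB

Γ = (381 − 75)/(381 + 75) = 0.671
|Γ|² = 0.45, so P_del/P_inc = 1 − |Γ|² = 0.55
ML = −10·log₁₀(1 − |Γ|²)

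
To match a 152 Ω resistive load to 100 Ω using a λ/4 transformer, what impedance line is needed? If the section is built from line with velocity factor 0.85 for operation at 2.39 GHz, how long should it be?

Z_qwt = √(Z_0·R_L) = √(100 × 152) = √15200
λ = 0.85·c/f = 0.107 m, so l = λ/4 = 0.0267 m

Z_qwt ≈ 123 Ω; length ≈ 2.67 cm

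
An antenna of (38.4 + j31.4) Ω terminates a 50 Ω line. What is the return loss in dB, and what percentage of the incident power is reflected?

Γ = (-11.6 + j31.4)/(88.4 + j31.4), |Γ| = 0.357
RL = −20·log₁₀(0.357) = 8.95 dB
P_refl/P_inc = |Γ|² = 0.127

RL ≈ 8.95 dB; 12.7% of incident power reflected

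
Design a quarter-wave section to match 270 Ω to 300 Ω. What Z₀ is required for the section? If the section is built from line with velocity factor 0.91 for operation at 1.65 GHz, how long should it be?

Z_qwt = √(Z_0·R_L) = √(300 × 270) = √81000
λ = 0.91·c/f = 0.165 m, so l = λ/4 = 0.0414 m

Z_qwt ≈ 285 Ω; length ≈ 4.14 cm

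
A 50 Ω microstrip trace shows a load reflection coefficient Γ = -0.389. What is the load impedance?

Z_L ≈ 22 Ω

Z_L = Z_0·(1 + Γ)/(1 − Γ) = 50·(0.611)/(1.39)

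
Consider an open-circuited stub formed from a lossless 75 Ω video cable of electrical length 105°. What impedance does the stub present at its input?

tan(βl) = -3.73
For an open-circuited stub, Z_in = −jZ_0·cot(βl) = −jZ_0/tan(βl)

Z_in ≈ +j20.1 Ω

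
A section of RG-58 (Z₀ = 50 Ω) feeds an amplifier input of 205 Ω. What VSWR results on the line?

VSWR ≈ 4.1

For a purely resistive load, VSWR = R_L/Z_0 or Z_0/R_L (whichever > 1) = 205/50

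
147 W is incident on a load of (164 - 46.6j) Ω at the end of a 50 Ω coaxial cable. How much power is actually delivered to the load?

P_delivered ≈ 101 W

|Γ| = |(114 − j46.6)/(214 − j46.6)| = 0.562
|Γ|² = 0.316
P_refl = |Γ|²·P_inc = 46.5 W, P_del = (1 − |Γ|²)·P_inc = 101 W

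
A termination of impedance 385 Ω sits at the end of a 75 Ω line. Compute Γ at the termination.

Γ = (Z_L − Z_0)/(Z_L + Z_0) = (385 − 75)/(385 + 75) = 310/460

Γ = 0.674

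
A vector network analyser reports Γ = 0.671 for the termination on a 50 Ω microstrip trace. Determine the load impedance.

Z_L = Z_0·(1 + Γ)/(1 − Γ) = 50·(1.67)/(0.329)

Z_L ≈ 254 Ω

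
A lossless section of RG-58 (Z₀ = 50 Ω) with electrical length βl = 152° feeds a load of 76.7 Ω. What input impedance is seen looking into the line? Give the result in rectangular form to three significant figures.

Z_in ≈ 59.1 + j21.6 Ω

tan(βl) = tan(152°) = -0.532
Z_in = Z_0·(Z_L + jZ_0·tanβl)/(Z_0 + jZ_L·tanβl)
     = 50·(76.7 − j26.6)/(50 − j40.8)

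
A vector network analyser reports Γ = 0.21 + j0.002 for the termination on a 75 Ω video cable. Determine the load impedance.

Z_L = Z_0·(1 + Γ)/(1 − Γ) = 75·(1.21 + j0.002)/(0.79 − j0.002)

Z_L ≈ 115 + j0.481 Ω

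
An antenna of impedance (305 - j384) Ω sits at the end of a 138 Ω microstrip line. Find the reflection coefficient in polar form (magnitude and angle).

Γ = (Z_L − Z_0)/(Z_L + Z_0) = (167 − j384)/(443 − j384)
|Γ| = 419/586 = 0.714

Γ ≈ 0.714 ∠ -25.6°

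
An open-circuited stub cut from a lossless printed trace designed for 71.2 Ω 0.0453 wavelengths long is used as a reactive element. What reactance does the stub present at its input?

βl = 2π × 0.0453 = 16.3°
tan(βl) = 0.293
For an open-circuited stub, Z_in = −jZ_0·cot(βl) = −jZ_0/tan(βl)

X_in ≈ -243 Ω (capacitive)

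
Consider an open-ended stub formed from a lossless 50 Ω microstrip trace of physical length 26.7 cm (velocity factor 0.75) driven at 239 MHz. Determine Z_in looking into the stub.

Z_in ≈ +j10.7 Ω

λ = v/f = 0.75·c / 239 MHz = 0.941 m
βl = 2π·l/λ = 2π × 0.284 = 102°
tan(βl) = -4.66
For an open-ended stub, Z_in = −jZ_0·cot(βl) = −jZ_0/tan(βl)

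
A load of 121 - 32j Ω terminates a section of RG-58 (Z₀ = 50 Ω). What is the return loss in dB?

Γ = (71 − j32)/(171 − j32), |Γ| = 0.448
RL = −20·log₁₀|Γ| = −20·log₁₀(0.448)

RL ≈ 6.98 dB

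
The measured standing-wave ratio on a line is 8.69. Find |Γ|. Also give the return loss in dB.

|Γ| ≈ 0.794; return loss ≈ 2.01 dB

|Γ| = (S − 1)/(S + 1) = (8.69 − 1)/(8.69 + 1) = 7.69/9.69
RL = −20·log₁₀|Γ| = −20·log₁₀(0.794)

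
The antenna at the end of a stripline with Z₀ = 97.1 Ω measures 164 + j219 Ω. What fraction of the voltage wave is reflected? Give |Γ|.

|Γ| ≈ 0.672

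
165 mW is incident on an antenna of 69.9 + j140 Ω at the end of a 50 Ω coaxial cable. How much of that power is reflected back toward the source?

P_reflected ≈ 97.1 mW

|Γ| = |(19.9 + j140)/(119.9 + j140)| = 0.767
|Γ|² = 0.589
P_refl = |Γ|²·P_inc = 97.1 mW, P_del = (1 − |Γ|²)·P_inc = 67.9 mW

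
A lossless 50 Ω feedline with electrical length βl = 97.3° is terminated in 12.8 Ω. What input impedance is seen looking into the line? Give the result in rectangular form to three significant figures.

tan(βl) = tan(97.3°) = -7.81
Z_in = Z_0·(Z_L + jZ_0·tanβl)/(Z_0 + jZ_L·tanβl)
     = 50·(12.8 − j390)/(50 − j99.9)

Z_in ≈ 159 − j73 Ω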